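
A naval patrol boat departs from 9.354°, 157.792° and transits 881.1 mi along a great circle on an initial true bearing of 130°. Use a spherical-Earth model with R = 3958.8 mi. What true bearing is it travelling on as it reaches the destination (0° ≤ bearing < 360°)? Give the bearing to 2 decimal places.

Central angle δ = d/R = 0.222567 rad.
With φ₁ = 9.354° = 0.163258 rad and θ = 130° = 2.268928 rad:
sin φ₂ = sin φ₁ cos δ + cos φ₁ sin δ cos θ = (0.162534)(0.975334) + (0.986703)(0.220734)(-0.642788) = 0.018526
φ₂ = asin(0.018526) = 0.018527 rad = 1.062°.
Δλ = atan2( sin θ sin δ cos φ₁ , cos δ − sin φ₁ sin φ₂ ) = atan2(0.166844, 0.972323) = 0.169938 rad = 9.737°.
λ₂ = 157.792° + 9.737° = 167.529°.
The forward bearing on arrival equals the back-azimuth from the destination plus 180°.
Back-azimuth from P₂ (1.06°, 167.53°) to P₁ (9.35°, 157.79°), with Δλ' = λ₁ − λ₂ = -9.74°: atan2( sin Δλ' cos φ₁ , cos φ₂ sin φ₁ − sin φ₂ cos φ₁ cos Δλ' ) = 310.89°.
Final bearing = (310.89° + 180°) mod 360° = 130.89°.

final bearing 130.89°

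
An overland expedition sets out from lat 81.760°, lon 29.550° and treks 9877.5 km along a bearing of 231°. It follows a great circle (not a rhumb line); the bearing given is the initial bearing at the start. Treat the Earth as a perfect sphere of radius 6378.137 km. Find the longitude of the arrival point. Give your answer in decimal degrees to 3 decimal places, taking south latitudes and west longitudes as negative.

δ = 9877.5/6378.137 = 1.548650 rad (88.7311°).
Converting: φ₁ = 1.426981 rad, θ = 4.031711 rad.
sin φ₂ = sin φ₁ cos δ + cos φ₁ sin δ cos θ = (0.989676)(0.022145) + (0.143320)(0.999755)(-0.629320) = -0.068256
φ₂ = asin(-0.068256) = -0.068309 rad = -3.914°.
For the longitude increment, Δλ = atan2( sin θ sin δ cos φ₁, cos δ − sin φ₁ sin φ₂ ) = atan2(-0.111353, 0.089696) = -51.148°.
Hence λ₂ = 29.550° + -51.148° = -21.598°.

longitude -21.598°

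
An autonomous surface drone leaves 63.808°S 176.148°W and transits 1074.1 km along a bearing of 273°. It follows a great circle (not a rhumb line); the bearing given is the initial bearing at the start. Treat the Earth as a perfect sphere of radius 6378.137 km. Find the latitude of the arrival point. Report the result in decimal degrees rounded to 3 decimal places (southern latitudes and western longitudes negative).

latitude -61.734°

δ = 1074.1/6378.137 = 0.168403 rad (9.6488°).
With φ₁ = -63.808° = -1.113660 rad and θ = 273° = 4.764749 rad:
sin φ₂ = sin φ₁ cos δ + cos φ₁ sin δ cos θ = (-0.897320)(0.985854) + (0.441381)(0.167609)(0.052336) = -0.880754
φ₂ = asin(-0.880754) = -1.077453 rad = -61.734°.
Then Δλ = atan2(-0.073878, 0.195535) = -0.361244 rad, from sin θ sin δ cos φ₁ over cos δ − sin φ₁ sin φ₂.
λ₂ = -176.148° + -20.698° = -196.846°, normalized to (−180°, 180°] → 163.154°.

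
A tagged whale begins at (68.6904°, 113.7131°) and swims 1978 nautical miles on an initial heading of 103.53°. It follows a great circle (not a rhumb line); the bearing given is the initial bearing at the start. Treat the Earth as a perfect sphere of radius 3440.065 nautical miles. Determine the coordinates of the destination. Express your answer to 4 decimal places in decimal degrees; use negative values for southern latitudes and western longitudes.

latitude 47.3568°, longitude 165.0192°

The arc subtends δ = 1978/3440.065 = 0.574989 rad at the centre.
With φ₁ = 68.6904° = 1.198874 rad and θ = 103.53° = 1.806939 rad:
Applying the spherical law of cosines for sides, sin φ₂ = sin φ₁ cos δ + cos φ₁ sin δ cos θ = 0.735586, so φ₂ = 47.3568°.
Then Δλ = atan2(0.192146, 0.153904) = 0.895461 rad, from sin θ sin δ cos φ₁ over cos δ − sin φ₁ sin φ₂.
λ₂ = 113.7131° + 51.3061° = 165.0192°.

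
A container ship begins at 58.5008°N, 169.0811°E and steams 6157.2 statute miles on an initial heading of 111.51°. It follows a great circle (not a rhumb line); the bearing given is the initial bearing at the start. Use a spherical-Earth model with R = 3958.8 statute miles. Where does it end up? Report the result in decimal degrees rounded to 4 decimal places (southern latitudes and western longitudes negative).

latitude -10.2742°, longitude -119.9396°

δ = 6157.2/3958.8 = 1.555320 rad (89.1133°).
Start latitude φ₁ = 1.021032 rad; initial bearing θ = 1.946217 rad.
sin φ₂ = sin φ₁ cos δ + cos φ₁ sin δ cos θ = (0.852647)(0.015476) + (0.522487)(0.999880)(-0.366664) = -0.178358
φ₂ = asin(-0.178358) = -0.179318 rad = -10.2742°.
Then Δλ = atan2(0.486039, 0.167553) = 1.238823 rad, from sin θ sin δ cos φ₁ over cos δ − sin φ₁ sin φ₂.
λ₂ = 169.0811° + 70.9793° = 240.0604°, normalized to (−180°, 180°] → -119.9396°.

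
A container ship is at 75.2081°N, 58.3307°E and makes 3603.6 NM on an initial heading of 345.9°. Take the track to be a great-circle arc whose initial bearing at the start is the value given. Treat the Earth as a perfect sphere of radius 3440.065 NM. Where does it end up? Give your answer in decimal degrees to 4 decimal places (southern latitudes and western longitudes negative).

The arc subtends δ = 3603.6/3440.065 = 1.047538 rad at the centre.
With φ₁ = 75.2081° = 1.312629 rad and θ = 345.9° = 6.037094 rad:
Destination latitude: φ₂ = arcsin( sin φ₁ cos δ + cos φ₁ sin δ cos θ ) = arcsin(0.697629) = 44.2371°.
Then Δλ = atan2(-0.053875, -0.174805) = -2.842630 rad, from sin θ sin δ cos φ₁ over cos δ − sin φ₁ sin φ₂.
λ₂ = 58.3307° + -162.8707° = -104.5400°.

latitude 44.2371°, longitude -104.5400°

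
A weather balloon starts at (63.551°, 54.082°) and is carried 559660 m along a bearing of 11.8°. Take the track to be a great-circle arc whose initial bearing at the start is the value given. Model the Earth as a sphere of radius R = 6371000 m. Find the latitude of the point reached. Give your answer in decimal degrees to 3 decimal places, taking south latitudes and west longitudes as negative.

δ = 559660/6371000 = 0.087845 rad (5.0331°).
With φ₁ = 63.551° = 1.109174 rad and θ = 11.8° = 0.205949 rad:
Destination latitude: φ₂ = arcsin( sin φ₁ cos δ + cos φ₁ sin δ cos θ ) = arcsin(0.930129) = 68.455°.
For the longitude increment, Δλ = atan2( sin θ sin δ cos φ₁, cos δ − sin φ₁ sin φ₂ ) = atan2(0.007991, 0.163371) = 2.800°.
λ₂ = λ₁ + Δλ = 56.882°.

latitude 68.455°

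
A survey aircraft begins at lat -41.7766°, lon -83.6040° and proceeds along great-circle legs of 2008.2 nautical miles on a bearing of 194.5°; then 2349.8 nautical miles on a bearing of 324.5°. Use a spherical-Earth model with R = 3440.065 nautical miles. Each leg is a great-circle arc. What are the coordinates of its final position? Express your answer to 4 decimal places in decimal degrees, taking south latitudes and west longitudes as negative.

latitude -35.8393°, longitude -137.8404°

Apply the spherical direct solution leg by leg, carrying full precision between legs.
Leg 1: from (-41.7766°, -83.6040°), δ = 2008.2/3440.065 = 0.583768 rad, θ = 194.5° → φ = -72.5231°, λ = -110.9599°.
Leg 2: from (-72.5231°, -110.9599°), δ = 2349.8/3440.065 = 0.683068 rad, θ = 324.5° → φ = -35.8393°, λ = -137.8404°.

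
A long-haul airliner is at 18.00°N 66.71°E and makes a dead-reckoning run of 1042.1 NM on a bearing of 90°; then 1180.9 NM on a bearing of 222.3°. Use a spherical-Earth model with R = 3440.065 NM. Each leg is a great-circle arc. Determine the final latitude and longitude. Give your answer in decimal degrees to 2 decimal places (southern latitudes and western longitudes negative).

Apply the spherical direct solution leg by leg, carrying full precision between legs.
Leg 1: from (18.00°, 66.71°), δ = 1042.1/3440.065 = 0.302930 rad, θ = 90° → φ = 17.15°, λ = 84.90°.
Leg 2: from (17.15°, 84.90°), δ = 1180.9/3440.065 = 0.343278 rad, θ = 222.3° → φ = 2.29°, λ = 71.80°.

latitude 2.29°, longitude 71.80°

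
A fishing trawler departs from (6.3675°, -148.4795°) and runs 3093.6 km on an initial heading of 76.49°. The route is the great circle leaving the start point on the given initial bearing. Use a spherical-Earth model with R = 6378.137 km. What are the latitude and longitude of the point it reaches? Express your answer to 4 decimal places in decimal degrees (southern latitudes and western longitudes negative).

latitude 11.9092°, longitude -120.8787°

δ = 3093.6/6378.137 = 0.485032 rad (27.7903°).
Start latitude φ₁ = 0.111134 rad; initial bearing θ = 1.335002 rad.
sin φ₂ = sin φ₁ cos δ + cos φ₁ sin δ cos θ = (0.110905)(0.884660) + (0.993831)(0.466237)(0.233615) = 0.206361
φ₂ = asin(0.206361) = 0.207855 rad = 11.9092°.
Then Δλ = atan2(0.450539, 0.861774) = 0.481724 rad, from sin θ sin δ cos φ₁ over cos δ − sin φ₁ sin φ₂.
λ₂ = -148.4795° + 27.6008° = -120.8787°.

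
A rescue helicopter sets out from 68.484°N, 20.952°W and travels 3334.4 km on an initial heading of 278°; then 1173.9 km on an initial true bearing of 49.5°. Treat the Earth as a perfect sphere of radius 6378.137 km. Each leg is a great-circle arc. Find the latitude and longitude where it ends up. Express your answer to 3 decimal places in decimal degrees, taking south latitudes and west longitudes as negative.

Apply the spherical direct solution leg by leg, carrying full precision between legs.
Leg 1: from (68.484°, -20.952°), δ = 3334.4/6378.137 = 0.522786 rad, θ = 278° → φ = 56.257°, λ = -83.842°.
Leg 2: from (56.257°, -83.842°), δ = 1173.9/6378.137 = 0.184051 rad, θ = 49.5° → φ = 62.070°, λ = -66.558°.

latitude 62.070°, longitude -66.558°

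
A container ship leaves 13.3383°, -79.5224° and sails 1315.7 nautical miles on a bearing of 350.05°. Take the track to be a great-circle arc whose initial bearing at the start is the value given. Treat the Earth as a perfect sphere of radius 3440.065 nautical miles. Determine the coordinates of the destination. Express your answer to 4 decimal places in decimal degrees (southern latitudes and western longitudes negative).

latitude 34.8695°, longitude -84.0304°

The arc subtends δ = 1315.7/3440.065 = 0.382464 rad at the centre.
Converting: φ₁ = 0.232797 rad, θ = 6.109525 rad.
sin φ₂ = sin φ₁ cos δ + cos φ₁ sin δ cos θ = (0.230700)(0.927748) + (0.973025)(0.373207)(0.984959) = 0.571710
φ₂ = asin(0.571710) = 0.608588 rad = 34.8695°.
For the longitude increment, Δλ = atan2( sin θ sin δ cos φ₁, cos δ − sin φ₁ sin φ₂ ) = atan2(-0.062746, 0.795854) = -4.5080°.
λ₂ = λ₁ + Δλ = -84.0304°.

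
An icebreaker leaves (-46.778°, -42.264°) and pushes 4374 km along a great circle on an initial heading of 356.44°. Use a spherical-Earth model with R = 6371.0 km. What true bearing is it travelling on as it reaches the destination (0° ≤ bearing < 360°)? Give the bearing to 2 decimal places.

Central angle δ = d/R = 0.686548 rad.
Converting: φ₁ = -0.816430 rad, θ = 6.221052 rad.
Destination latitude: φ₂ = arcsin( sin φ₁ cos δ + cos φ₁ sin δ cos θ ) = arcsin(-0.130354) = -7.490°.
For the longitude increment, Δλ = atan2( sin θ sin δ cos φ₁, cos δ − sin φ₁ sin φ₂ ) = atan2(-0.026954, 0.678448) = -2.275°.
Hence λ₂ = -42.264° + -2.275° = -44.539°.
The forward bearing on arrival equals the back-azimuth from the destination plus 180°.
Back-azimuth from P₂ (-7.49°, -44.54°) to P₁ (-46.78°, -42.26°), with Δλ' = λ₁ − λ₂ = 2.28°: atan2( sin Δλ' cos φ₁ , cos φ₂ sin φ₁ − sin φ₂ cos φ₁ cos Δλ' ) = 177.54°.
Final bearing = (177.54° + 180°) mod 360° = 357.54°.

final bearing 357.54°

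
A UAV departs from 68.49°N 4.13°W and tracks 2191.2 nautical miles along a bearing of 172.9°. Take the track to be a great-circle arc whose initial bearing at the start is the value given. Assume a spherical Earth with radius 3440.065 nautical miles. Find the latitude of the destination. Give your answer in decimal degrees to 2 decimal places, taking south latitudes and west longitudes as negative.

latitude 32.11°

Angular distance δ = d/R = 2191.2 / 3440.065 = 0.636965 rad.
Converting: φ₁ = 1.195376 rad, θ = 3.017674 rad.
Applying the spherical law of cosines for sides, sin φ₂ = sin φ₁ cos δ + cos φ₁ sin δ cos θ = 0.531512, so φ₂ = 32.11°.
For the longitude increment, Δλ = atan2( sin θ sin δ cos φ₁, cos δ − sin φ₁ sin φ₂ ) = atan2(0.026955, 0.309411) = 4.98°.
Hence λ₂ = -4.13° + 4.98° = 0.85°.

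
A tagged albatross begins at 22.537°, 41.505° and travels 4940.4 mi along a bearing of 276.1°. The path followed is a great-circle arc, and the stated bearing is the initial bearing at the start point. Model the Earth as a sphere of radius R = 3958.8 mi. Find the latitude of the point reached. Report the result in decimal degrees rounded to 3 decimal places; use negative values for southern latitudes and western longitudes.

Central angle δ = d/R = 1.247954 rad.
Converting: φ₁ = 0.393345 rad, θ = 4.818854 rad.
sin φ₂ = sin φ₁ cos δ + cos φ₁ sin δ cos θ = (0.383280)(0.317263) + (0.923632)(0.948337)(0.106264) = 0.214679
φ₂ = asin(0.214679) = 0.216363 rad = 12.397°.
Then Δλ = atan2(-0.870956, 0.234981) = -1.307274 rad, from sin θ sin δ cos φ₁ over cos δ − sin φ₁ sin φ₂.
λ₂ = λ₁ + Δλ = -33.396°.

latitude 12.397°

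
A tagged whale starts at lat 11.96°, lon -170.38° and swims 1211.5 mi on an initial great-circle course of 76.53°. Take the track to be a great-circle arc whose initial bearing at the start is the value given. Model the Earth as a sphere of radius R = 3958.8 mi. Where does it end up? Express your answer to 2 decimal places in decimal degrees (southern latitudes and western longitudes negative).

Angular distance δ = d/R = 1211.5 / 3958.8 = 0.306027 rad.
With φ₁ = 11.96° = 0.208741 rad and θ = 76.53° = 1.335700 rad:
sin φ₂ = sin φ₁ cos δ + cos φ₁ sin δ cos θ = (0.207229)(0.953538) + (0.978293)(0.301273)(0.232936) = 0.266254
φ₂ = asin(0.266254) = 0.269505 rad = 15.44°.
For the longitude increment, Δλ = atan2( sin θ sin δ cos φ₁, cos δ − sin φ₁ sin φ₂ ) = atan2(0.286625, 0.898362) = 17.70°.
Hence λ₂ = -170.38° + 17.70° = -152.68°.

latitude 15.44°, longitude -152.68°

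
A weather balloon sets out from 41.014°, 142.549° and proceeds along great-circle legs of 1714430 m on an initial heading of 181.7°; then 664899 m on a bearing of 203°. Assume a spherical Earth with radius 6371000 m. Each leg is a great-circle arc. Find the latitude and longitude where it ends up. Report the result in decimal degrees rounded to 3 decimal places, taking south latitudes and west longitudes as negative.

latitude 20.077°, longitude 139.564°

Apply the spherical direct solution leg by leg, carrying full precision between legs.
Leg 1: from (41.014°, 142.549°), δ = 1714430/6371000 = 0.269099 rad, θ = 181.7° → φ = 25.601°, λ = 142.048°.
Leg 2: from (25.601°, 142.048°), δ = 664899/6371000 = 0.104363 rad, θ = 203° → φ = 20.077°, λ = 139.564°.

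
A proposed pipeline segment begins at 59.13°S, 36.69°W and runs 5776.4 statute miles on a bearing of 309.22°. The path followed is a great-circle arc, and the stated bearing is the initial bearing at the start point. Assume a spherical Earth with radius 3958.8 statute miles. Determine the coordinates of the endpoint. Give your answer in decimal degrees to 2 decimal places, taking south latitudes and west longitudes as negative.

latitude 13.11°, longitude -88.92°

δ = 5776.4/3958.8 = 1.459129 rad (83.6019°).
With φ₁ = -59.13° = -1.032013 rad and θ = 309.22° = 5.396907 rad:
Applying the spherical law of cosines for sides, sin φ₂ = sin φ₁ cos δ + cos φ₁ sin δ cos θ = 0.226759, so φ₂ = 13.11°.
For the longitude increment, Δλ = atan2( sin θ sin δ cos φ₁, cos δ − sin φ₁ sin φ₂ ) = atan2(-0.395029, 0.306070) = -52.23°.
λ₂ = λ₁ + Δλ = -88.92°.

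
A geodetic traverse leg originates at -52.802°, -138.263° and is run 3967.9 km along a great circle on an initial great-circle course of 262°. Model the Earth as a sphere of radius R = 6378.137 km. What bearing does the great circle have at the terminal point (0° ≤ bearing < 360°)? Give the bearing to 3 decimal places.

Angular distance δ = d/R = 3967.9 / 6378.137 = 0.622110 rad.
With φ₁ = -52.802° = -0.921569 rad and θ = 262° = 4.572763 rad:
sin φ₂ = sin φ₁ cos δ + cos φ₁ sin δ cos θ = (-0.796551)(0.812651) + (0.604571)(0.582751)(-0.139173) = -0.696351
φ₂ = asin(-0.696351) = -0.770300 rad = -44.135°.
Then Δλ = atan2(-0.348886, 0.257972) = -0.934103 rad, from sin θ sin δ cos φ₁ over cos δ − sin φ₁ sin φ₂.
λ₂ = -138.263° + -53.520° = -191.783°, normalized to (−180°, 180°] → 168.217°.
The forward bearing on arrival equals the back-azimuth from the destination plus 180°.
Back-azimuth from P₂ (-44.135°, 168.217°) to P₁ (-52.802°, -138.263°), with Δλ' = λ₁ − λ₂ = -306.480°: atan2( sin Δλ' cos φ₁ , cos φ₂ sin φ₁ − sin φ₂ cos φ₁ cos Δλ' ) = 123.470°.
Final bearing = (123.470° + 180°) mod 360° = 303.470°.

final bearing 303.470°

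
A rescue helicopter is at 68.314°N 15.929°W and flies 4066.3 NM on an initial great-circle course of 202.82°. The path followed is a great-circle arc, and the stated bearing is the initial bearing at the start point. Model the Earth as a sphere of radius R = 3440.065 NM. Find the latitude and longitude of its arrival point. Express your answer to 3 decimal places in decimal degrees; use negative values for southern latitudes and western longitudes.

latitude 2.122°, longitude -36.977°

δ = 4066.3/3440.065 = 1.182042 rad (67.7260°).
With φ₁ = 68.314° = 1.192304 rad and θ = 202.82° = 3.539877 rad:
sin φ₂ = sin φ₁ cos δ + cos φ₁ sin δ cos θ = (0.929223)(0.379036) + (0.369520)(0.925382)(-0.921728) = 0.037027
φ₂ = asin(0.037027) = 0.037036 rad = 2.122°.
Δλ = atan2( sin θ sin δ cos φ₁ , cos δ − sin φ₁ sin φ₂ ) = atan2(-0.132620, 0.344630) = -0.367350 rad = -21.048°.
λ₂ = -15.929° + -21.048° = -36.977°.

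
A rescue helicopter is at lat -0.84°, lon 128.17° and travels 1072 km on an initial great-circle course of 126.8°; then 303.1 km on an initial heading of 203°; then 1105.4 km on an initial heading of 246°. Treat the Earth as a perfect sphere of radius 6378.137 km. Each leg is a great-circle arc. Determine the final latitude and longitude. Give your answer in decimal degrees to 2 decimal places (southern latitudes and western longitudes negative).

latitude -12.99°, longitude 125.54°

Apply the spherical direct solution leg by leg, carrying full precision between legs.
Leg 1: from (-0.84°, 128.17°), δ = 1072/6378.137 = 0.168074 rad, θ = 126.8° → φ = -6.58°, λ = 135.92°.
Leg 2: from (-6.58°, 135.92°), δ = 303.1/6378.137 = 0.047522 rad, θ = 203° → φ = -9.09°, λ = 134.84°.
Leg 3: from (-9.09°, 134.84°), δ = 1105.4/6378.137 = 0.173311 rad, θ = 246° → φ = -12.99°, λ = 125.54°.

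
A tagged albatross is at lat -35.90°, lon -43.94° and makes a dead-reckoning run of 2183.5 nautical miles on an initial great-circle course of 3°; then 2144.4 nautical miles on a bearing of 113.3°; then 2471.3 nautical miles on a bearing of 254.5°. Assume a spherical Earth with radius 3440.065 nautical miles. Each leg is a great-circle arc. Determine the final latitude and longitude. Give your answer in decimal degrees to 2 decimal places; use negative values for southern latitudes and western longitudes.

latitude -19.92°, longitude -51.20°

Apply the spherical direct solution leg by leg, carrying full precision between legs.
Leg 1: from (-35.90°, -43.94°), δ = 2183.5/3440.065 = 0.634726 rad, θ = 3° → φ = 0.43°, λ = -42.16°.
Leg 2: from (0.43°, -42.16°), δ = 2144.4/3440.065 = 0.623360 rad, θ = 113.3° → φ = -12.99°, λ = -8.78°.
Leg 3: from (-12.99°, -8.78°), δ = 2471.3/3440.065 = 0.718388 rad, θ = 254.5° → φ = -19.92°, λ = -51.20°.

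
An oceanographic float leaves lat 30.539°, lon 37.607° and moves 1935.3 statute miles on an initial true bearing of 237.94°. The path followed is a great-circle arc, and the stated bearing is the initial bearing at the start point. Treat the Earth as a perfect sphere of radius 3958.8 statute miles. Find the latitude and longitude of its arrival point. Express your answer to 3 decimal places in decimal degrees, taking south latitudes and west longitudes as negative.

latitude 13.527°, longitude 13.443°

Angular distance δ = d/R = 1935.3 / 3958.8 = 0.488860 rad.
Start latitude φ₁ = 0.533006 rad; initial bearing θ = 4.152836 rad.
Applying the spherical law of cosines for sides, sin φ₂ = sin φ₁ cos δ + cos φ₁ sin δ cos θ = 0.233909, so φ₂ = 13.527°.
For the longitude increment, Δλ = atan2( sin θ sin δ cos φ₁, cos δ − sin φ₁ sin φ₂ ) = atan2(-0.342790, 0.764014) = -24.164°.
λ₂ = λ₁ + Δλ = 13.443°.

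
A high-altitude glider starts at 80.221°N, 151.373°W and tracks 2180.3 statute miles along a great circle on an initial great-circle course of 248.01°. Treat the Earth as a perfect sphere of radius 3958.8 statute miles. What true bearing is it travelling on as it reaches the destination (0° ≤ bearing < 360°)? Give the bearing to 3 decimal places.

Central angle δ = d/R = 0.550748 rad.
Converting: φ₁ = 1.400121 rad, θ = 4.328591 rad.
Destination latitude: φ₂ = arcsin( sin φ₁ cos δ + cos φ₁ sin δ cos θ ) = arcsin(0.806469) = 53.752°.
Then Δλ = atan2(-0.082419, 0.057382) = -0.962612 rad, from sin θ sin δ cos φ₁ over cos δ − sin φ₁ sin φ₂.
λ₂ = -151.373° + -55.154° = -206.527°, normalized to (−180°, 180°] → 153.473°.
The forward bearing on arrival equals the back-azimuth from the destination plus 180°.
Back-azimuth from P₂ (53.752°, 153.473°) to P₁ (80.221°, -151.373°), with Δλ' = λ₁ − λ₂ = -304.846°: atan2( sin Δλ' cos φ₁ , cos φ₂ sin φ₁ − sin φ₂ cos φ₁ cos Δλ' ) = 15.448°.
Final bearing = (15.448° + 180°) mod 360° = 195.448°.

final bearing 195.448°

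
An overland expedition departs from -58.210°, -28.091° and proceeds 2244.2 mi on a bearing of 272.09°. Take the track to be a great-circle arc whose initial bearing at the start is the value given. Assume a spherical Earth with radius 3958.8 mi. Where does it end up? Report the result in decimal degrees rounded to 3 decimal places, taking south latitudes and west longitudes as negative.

latitude -44.968°, longitude -77.425°

Angular distance δ = d/R = 2244.2 / 3958.8 = 0.566889 rad.
Start latitude φ₁ = -1.015956 rad; initial bearing θ = 4.748866 rad.
Applying the spherical law of cosines for sides, sin φ₂ = sin φ₁ cos δ + cos φ₁ sin δ cos θ = -0.706709, so φ₂ = -44.968°.
For the longitude increment, Δλ = atan2( sin θ sin δ cos φ₁, cos δ − sin φ₁ sin φ₂ ) = atan2(-0.282713, 0.242884) = -49.334°.
λ₂ = -28.091° + -49.334° = -77.425°.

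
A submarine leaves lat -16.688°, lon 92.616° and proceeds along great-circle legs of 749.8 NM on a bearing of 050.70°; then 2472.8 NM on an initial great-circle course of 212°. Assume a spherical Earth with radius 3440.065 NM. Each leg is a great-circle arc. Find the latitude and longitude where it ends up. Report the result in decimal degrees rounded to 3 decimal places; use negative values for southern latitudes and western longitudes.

Apply the spherical direct solution leg by leg, carrying full precision between legs.
Leg 1: from (-16.688°, 92.616°), δ = 749.8/3440.065 = 0.217961 rad, θ = 50.7° → φ = -8.579°, λ = 102.359°.
Leg 2: from (-8.579°, 102.359°), δ = 2472.8/3440.065 = 0.718824 rad, θ = 212° → φ = -41.641°, λ = 74.524°.

latitude -41.641°, longitude 74.524°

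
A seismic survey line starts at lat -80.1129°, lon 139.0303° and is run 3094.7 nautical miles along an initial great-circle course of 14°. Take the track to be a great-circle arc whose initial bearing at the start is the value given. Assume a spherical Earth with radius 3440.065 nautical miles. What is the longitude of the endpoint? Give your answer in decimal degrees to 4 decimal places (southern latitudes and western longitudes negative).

longitude 151.5191°

δ = 3094.7/3440.065 = 0.899605 rad (51.5436°).
Start latitude φ₁ = -1.398234 rad; initial bearing θ = 0.244346 rad.
Applying the spherical law of cosines for sides, sin φ₂ = sin φ₁ cos δ + cos φ₁ sin δ cos θ = -0.482216, so φ₂ = -28.8302°.
For the longitude increment, Δλ = atan2( sin θ sin δ cos φ₁, cos δ − sin φ₁ sin φ₂ ) = atan2(0.032529, 0.146865) = 12.4888°.
λ₂ = λ₁ + Δλ = 151.5191°.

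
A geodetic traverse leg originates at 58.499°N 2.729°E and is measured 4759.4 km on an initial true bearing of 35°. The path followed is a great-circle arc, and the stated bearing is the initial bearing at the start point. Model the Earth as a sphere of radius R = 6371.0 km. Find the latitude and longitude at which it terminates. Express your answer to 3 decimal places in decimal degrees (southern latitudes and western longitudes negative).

latitude 66.406°, longitude 105.899°

δ = 4759.4/6371 = 0.747041 rad (42.8023°).
Start latitude φ₁ = 1.021000 rad; initial bearing θ = 0.610865 rad.
Applying the spherical law of cosines for sides, sin φ₂ = sin φ₁ cos δ + cos φ₁ sin δ cos θ = 0.916403, so φ₂ = 66.406°.
For the longitude increment, Δλ = atan2( sin θ sin δ cos φ₁, cos δ − sin φ₁ sin φ₂ ) = atan2(0.203638, -0.047651) = 103.170°.
Hence λ₂ = 2.729° + 103.170° = 105.899°.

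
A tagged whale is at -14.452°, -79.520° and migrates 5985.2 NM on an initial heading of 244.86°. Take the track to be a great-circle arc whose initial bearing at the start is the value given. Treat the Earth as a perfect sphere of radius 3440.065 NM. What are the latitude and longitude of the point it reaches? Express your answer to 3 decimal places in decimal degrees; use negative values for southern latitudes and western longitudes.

The arc subtends δ = 5985.2/3440.065 = 1.739851 rad at the centre.
Start latitude φ₁ = -0.252235 rad; initial bearing θ = 4.273613 rad.
Destination latitude: φ₂ = arcsin( sin φ₁ cos δ + cos φ₁ sin δ cos θ ) = arcsin(-0.363534) = -21.317°.
For the longitude increment, Δλ = atan2( sin θ sin δ cos φ₁, cos δ − sin φ₁ sin φ₂ ) = atan2(-0.864130, -0.258977) = -106.683°.
λ₂ = -79.520° + -106.683° = -186.203°, normalized to (−180°, 180°] → 173.797°.

latitude -21.317°, longitude 173.797°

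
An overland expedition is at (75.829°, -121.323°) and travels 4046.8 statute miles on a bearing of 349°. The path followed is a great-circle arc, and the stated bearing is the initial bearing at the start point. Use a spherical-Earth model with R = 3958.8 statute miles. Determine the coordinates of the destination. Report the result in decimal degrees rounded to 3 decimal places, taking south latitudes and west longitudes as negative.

latitude 45.288°, longitude 72.058°

δ = 4046.8/3958.8 = 1.022229 rad (58.5694°).
Start latitude φ₁ = 1.323466 rad; initial bearing θ = 6.091199 rad.
Applying the spherical law of cosines for sides, sin φ₂ = sin φ₁ cos δ + cos φ₁ sin δ cos θ = 0.710654, so φ₂ = 45.288°.
Δλ = atan2( sin θ sin δ cos φ₁ , cos δ − sin φ₁ sin φ₂ ) = atan2(-0.039859, -0.167563) = -2.908058 rad = -166.619°.
λ₂ = -121.323° + -166.619° = -287.942°, normalized to (−180°, 180°] → 72.058°.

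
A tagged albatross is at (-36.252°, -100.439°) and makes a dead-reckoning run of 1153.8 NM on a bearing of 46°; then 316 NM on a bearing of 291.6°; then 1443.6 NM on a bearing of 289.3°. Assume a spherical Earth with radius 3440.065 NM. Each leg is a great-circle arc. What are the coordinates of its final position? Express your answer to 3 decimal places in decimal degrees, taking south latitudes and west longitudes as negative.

latitude -10.657°, longitude -113.888°

Apply the spherical direct solution leg by leg, carrying full precision between legs.
Leg 1: from (-36.252°, -100.439°), δ = 1153.8/3440.065 = 0.335401 rad, θ = 46° → φ = -21.963°, λ = -85.648°.
Leg 2: from (-21.963°, -85.648°), δ = 316/3440.065 = 0.091859 rad, θ = 291.6° → φ = -19.944°, λ = -90.853°.
Leg 3: from (-19.944°, -90.853°), δ = 1443.6/3440.065 = 0.419643 rad, θ = 289.3° → φ = -10.657°, λ = -113.888°.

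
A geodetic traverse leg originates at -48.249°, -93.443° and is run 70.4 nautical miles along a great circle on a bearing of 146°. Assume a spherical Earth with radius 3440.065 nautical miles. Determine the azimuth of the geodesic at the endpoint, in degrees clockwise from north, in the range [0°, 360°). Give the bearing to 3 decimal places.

Central angle δ = d/R = 0.020465 rad.
Converting: φ₁ = -0.842104 rad, θ = 2.548181 rad.
sin φ₂ = sin φ₁ cos δ + cos φ₁ sin δ cos θ = (-0.746046)(0.999791) + (0.665895)(0.020463)(-0.829038) = -0.757186
φ₂ = asin(-0.757186) = -0.858995 rad = -49.217°.
Δλ = atan2( sin θ sin δ cos φ₁ , cos δ − sin φ₁ sin φ₂ ) = atan2(0.007620, 0.434895) = 0.017519 rad = 1.004°.
λ₂ = λ₁ + Δλ = -92.439°.
The forward bearing on arrival equals the back-azimuth from the destination plus 180°.
Back-azimuth from P₂ (-49.217°, -92.439°) to P₁ (-48.249°, -93.443°), with Δλ' = λ₁ − λ₂ = -1.004°: atan2( sin Δλ' cos φ₁ , cos φ₂ sin φ₁ − sin φ₂ cos φ₁ cos Δλ' ) = 325.245°.
Final bearing = (325.245° + 180°) mod 360° = 145.245°.

final bearing 145.245°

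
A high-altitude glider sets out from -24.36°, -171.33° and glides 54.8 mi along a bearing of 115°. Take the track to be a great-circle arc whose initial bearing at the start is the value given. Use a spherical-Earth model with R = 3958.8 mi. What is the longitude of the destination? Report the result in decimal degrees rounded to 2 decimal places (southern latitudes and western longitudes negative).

longitude -170.54°

Central angle δ = d/R = 0.013843 rad.
Converting: φ₁ = -0.425162 rad, θ = 2.007129 rad.
sin φ₂ = sin φ₁ cos δ + cos φ₁ sin δ cos θ = (-0.412469)(0.999904) + (0.910972)(0.013842)(-0.422618) = -0.417758
φ₂ = asin(-0.417758) = -0.430976 rad = -24.69°.
Then Δλ = atan2(0.011428, 0.827592) = 0.013808 rad, from sin θ sin δ cos φ₁ over cos δ − sin φ₁ sin φ₂.
λ₂ = -171.33° + 0.79° = -170.54°.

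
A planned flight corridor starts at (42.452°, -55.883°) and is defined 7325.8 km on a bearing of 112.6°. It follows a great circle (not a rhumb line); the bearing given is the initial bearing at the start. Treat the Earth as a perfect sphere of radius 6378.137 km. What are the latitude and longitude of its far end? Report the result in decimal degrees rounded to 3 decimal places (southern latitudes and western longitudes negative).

Central angle δ = d/R = 1.148580 rad.
With φ₁ = 42.452° = 0.740927 rad and θ = 112.6° = 1.965241 rad:
sin φ₂ = sin φ₁ cos δ + cos φ₁ sin δ cos θ = (0.674972)(0.409783) + (0.737843)(0.912183)(-0.384295) = 0.017943
φ₂ = asin(0.017943) = 0.017944 rad = 1.028°.
Then Δλ = atan2(0.621365, 0.397672) = 1.001485 rad, from sin θ sin δ cos φ₁ over cos δ − sin φ₁ sin φ₂.
λ₂ = λ₁ + Δλ = 1.498°.

latitude 1.028°, longitude 1.498°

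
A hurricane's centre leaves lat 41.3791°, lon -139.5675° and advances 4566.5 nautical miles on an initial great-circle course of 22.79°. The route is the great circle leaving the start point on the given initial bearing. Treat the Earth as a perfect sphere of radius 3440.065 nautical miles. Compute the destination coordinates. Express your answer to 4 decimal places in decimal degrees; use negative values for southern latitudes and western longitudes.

Angular distance δ = d/R = 4566.5 / 3440.065 = 1.327446 rad.
With φ₁ = 41.3791° = 0.722202 rad and θ = 22.79° = 0.397761 rad:
sin φ₂ = sin φ₁ cos δ + cos φ₁ sin δ cos θ = (0.661038)(0.240956) + (0.750352)(0.970536)(0.921931) = 0.830671
φ₂ = asin(0.830671) = 0.980313 rad = 56.1678°.
For the longitude increment, Δλ = atan2( sin θ sin δ cos φ₁, cos δ − sin φ₁ sin φ₂ ) = atan2(0.282089, -0.308150) = 137.5282°.
Hence λ₂ = -139.5675° + 137.5282° = -2.0393°.

latitude 56.1678°, longitude -2.0393°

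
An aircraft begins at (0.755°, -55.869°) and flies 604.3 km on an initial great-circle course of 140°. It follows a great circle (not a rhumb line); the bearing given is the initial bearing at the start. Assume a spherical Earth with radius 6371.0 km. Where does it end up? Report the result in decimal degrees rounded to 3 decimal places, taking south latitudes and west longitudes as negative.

Central angle δ = d/R = 0.094852 rad.
Start latitude φ₁ = 0.013177 rad; initial bearing θ = 2.443461 rad.
sin φ₂ = sin φ₁ cos δ + cos φ₁ sin δ cos θ = (0.013177)(0.995505) + (0.999913)(0.094710)(-0.766044) = -0.059428
φ₂ = asin(-0.059428) = -0.059463 rad = -3.407°.
Δλ = atan2( sin θ sin δ cos φ₁ , cos δ − sin φ₁ sin φ₂ ) = atan2(0.060873, 0.996288) = 0.061024 rad = 3.496°.
Hence λ₂ = -55.869° + 3.496° = -52.373°.

latitude -3.407°, longitude -52.373°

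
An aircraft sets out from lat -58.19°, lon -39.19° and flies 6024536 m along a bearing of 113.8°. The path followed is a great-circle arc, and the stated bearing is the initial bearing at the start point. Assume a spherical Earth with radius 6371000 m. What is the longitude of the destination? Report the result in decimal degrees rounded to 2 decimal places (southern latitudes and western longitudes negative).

Angular distance δ = d/R = 6024536 / 6371000 = 0.945619 rad.
Start latitude φ₁ = -1.015607 rad; initial bearing θ = 1.986185 rad.
sin φ₂ = sin φ₁ cos δ + cos φ₁ sin δ cos θ = (-0.849801)(0.585241) + (0.527104)(0.810859)(-0.403545) = -0.669817
φ₂ = asin(-0.669817) = -0.733962 rad = -42.05°.
For the longitude increment, Δλ = atan2( sin θ sin δ cos φ₁, cos δ − sin φ₁ sin φ₂ ) = atan2(0.391060, 0.016031) = 87.65°.
λ₂ = λ₁ + Δλ = 48.46°.

longitude 48.46°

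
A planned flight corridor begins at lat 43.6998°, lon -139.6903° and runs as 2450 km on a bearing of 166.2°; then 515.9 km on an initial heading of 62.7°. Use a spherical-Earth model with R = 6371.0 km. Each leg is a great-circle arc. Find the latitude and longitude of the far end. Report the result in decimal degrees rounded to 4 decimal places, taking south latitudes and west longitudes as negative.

latitude 24.2147°, longitude -129.6257°

Apply the spherical direct solution leg by leg, carrying full precision between legs.
Leg 1: from (43.6998°, -139.6903°), δ = 2450/6371 = 0.384555 rad, θ = 166.2° → φ = 22.1499°, λ = -134.1460°.
Leg 2: from (22.1499°, -134.1460°), δ = 515.9/6371 = 0.080976 rad, θ = 62.7° → φ = 24.2147°, λ = -129.6257°.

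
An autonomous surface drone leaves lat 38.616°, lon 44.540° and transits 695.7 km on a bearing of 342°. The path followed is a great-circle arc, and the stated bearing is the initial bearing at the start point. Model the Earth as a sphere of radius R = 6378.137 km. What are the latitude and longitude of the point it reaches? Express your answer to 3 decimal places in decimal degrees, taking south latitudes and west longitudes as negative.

The arc subtends δ = 695.7/6378.137 = 0.109076 rad at the centre.
Start latitude φ₁ = 0.673976 rad; initial bearing θ = 5.969026 rad.
sin φ₂ = sin φ₁ cos δ + cos φ₁ sin δ cos θ = (0.624098)(0.994057) + (0.781346)(0.108860)(0.951057) = 0.701283
φ₂ = asin(0.701283) = 0.777196 rad = 44.530°.
Then Δλ = atan2(-0.026284, 0.556388) = -0.047205 rad, from sin θ sin δ cos φ₁ over cos δ − sin φ₁ sin φ₂.
Hence λ₂ = 44.540° + -2.705° = 41.835°.

latitude 44.530°, longitude 41.835°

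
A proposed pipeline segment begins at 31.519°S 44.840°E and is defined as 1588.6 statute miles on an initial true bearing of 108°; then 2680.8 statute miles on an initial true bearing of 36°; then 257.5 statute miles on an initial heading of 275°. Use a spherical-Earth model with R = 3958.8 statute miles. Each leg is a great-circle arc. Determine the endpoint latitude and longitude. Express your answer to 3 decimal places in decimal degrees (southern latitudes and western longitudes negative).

Apply the spherical direct solution leg by leg, carrying full precision between legs.
Leg 1: from (-31.519°, 44.840°), δ = 1588.6/3958.8 = 0.401283 rad, θ = 108° → φ = -35.743°, λ = 72.078°.
Leg 2: from (-35.743°, 72.078°), δ = 2680.8/3958.8 = 0.677175 rad, θ = 36° → φ = -2.511°, λ = 93.711°.
Leg 3: from (-2.511°, 93.711°), δ = 257.5/3958.8 = 0.065045 rad, θ = 275° → φ = -2.181°, λ = 89.996°.

latitude -2.181°, longitude 89.996°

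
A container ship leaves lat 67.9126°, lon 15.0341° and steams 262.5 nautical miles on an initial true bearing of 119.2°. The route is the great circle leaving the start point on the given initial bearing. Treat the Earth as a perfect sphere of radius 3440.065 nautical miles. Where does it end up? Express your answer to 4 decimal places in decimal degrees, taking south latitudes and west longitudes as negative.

latitude 65.4957°, longitude 24.2667°

δ = 262.5/3440.065 = 0.076307 rad (4.3721°).
Converting: φ₁ = 1.185298 rad, θ = 2.080432 rad.
Destination latitude: φ₂ = arcsin( sin φ₁ cos δ + cos φ₁ sin δ cos θ ) = arcsin(0.909930) = 65.4957°.
Δλ = atan2( sin θ sin δ cos φ₁ , cos δ − sin φ₁ sin φ₂ ) = atan2(0.025022, 0.153938) = 0.161139 rad = 9.2326°.
Hence λ₂ = 15.0341° + 9.2326° = 24.2667°.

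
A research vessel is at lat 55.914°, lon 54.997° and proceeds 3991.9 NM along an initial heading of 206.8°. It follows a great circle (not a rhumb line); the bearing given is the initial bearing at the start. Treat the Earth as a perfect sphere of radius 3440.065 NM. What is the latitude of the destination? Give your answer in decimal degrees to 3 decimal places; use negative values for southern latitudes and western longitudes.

latitude -7.370°

Central angle δ = d/R = 1.160414 rad.
Converting: φ₁ = 0.975883 rad, θ = 3.609341 rad.
sin φ₂ = sin φ₁ cos δ + cos φ₁ sin δ cos θ = (0.828197)(0.398960) + (0.560437)(0.916968)(-0.892586) = -0.128285
φ₂ = asin(-0.128285) = -0.128639 rad = -7.370°.
Δλ = atan2( sin θ sin δ cos φ₁ , cos δ − sin φ₁ sin φ₂ ) = atan2(-0.231707, 0.505205) = -0.430016 rad = -24.638°.
Hence λ₂ = 54.997° + -24.638° = 30.359°.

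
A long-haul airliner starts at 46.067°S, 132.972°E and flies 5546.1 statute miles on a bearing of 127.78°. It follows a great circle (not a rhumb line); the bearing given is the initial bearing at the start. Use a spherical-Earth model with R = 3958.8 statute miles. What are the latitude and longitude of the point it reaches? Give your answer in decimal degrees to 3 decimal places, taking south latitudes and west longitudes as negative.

latitude -32.729°, longitude -114.849°

δ = 5546.1/3958.8 = 1.400955 rad (80.2688°).
Start latitude φ₁ = -0.804021 rad; initial bearing θ = 2.230182 rad.
Destination latitude: φ₂ = arcsin( sin φ₁ cos δ + cos φ₁ sin δ cos θ ) = arcsin(-0.540662) = -32.729°.
For the longitude increment, Δλ = atan2( sin θ sin δ cos φ₁, cos δ − sin φ₁ sin φ₂ ) = atan2(0.540481, -0.220333) = 112.179°.
λ₂ = 132.972° + 112.179° = 245.151°, normalized to (−180°, 180°] → -114.849°.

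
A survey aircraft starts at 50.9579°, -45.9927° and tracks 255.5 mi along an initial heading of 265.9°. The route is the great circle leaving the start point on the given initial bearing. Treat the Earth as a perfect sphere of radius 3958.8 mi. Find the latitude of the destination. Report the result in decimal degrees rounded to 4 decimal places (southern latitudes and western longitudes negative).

Central angle δ = d/R = 0.064540 rad.
With φ₁ = 50.9579° = 0.889383 rad and θ = 265.9° = 4.640830 rad:
sin φ₂ = sin φ₁ cos δ + cos φ₁ sin δ cos θ = (0.776683)(0.997918) + (0.629891)(0.064495)(-0.071497) = 0.772162
φ₂ = asin(0.772162) = 0.882236 rad = 50.5484°.
Δλ = atan2( sin θ sin δ cos φ₁ , cos δ − sin φ₁ sin φ₂ ) = atan2(-0.040521, 0.398193) = -0.101413 rad = -5.8105°.
λ₂ = λ₁ + Δλ = -51.8032°.

latitude 50.5484°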